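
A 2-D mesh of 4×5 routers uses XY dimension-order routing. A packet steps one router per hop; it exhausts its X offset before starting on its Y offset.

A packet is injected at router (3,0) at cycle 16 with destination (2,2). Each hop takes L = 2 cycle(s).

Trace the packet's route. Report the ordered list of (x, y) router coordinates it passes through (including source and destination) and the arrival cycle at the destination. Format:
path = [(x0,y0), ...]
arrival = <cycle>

#0 — 3,0 | c16
#1 — 2,0 | c18 | W
#2 — 2,1 | c20 | N
#3 — 2,2 | c22 | N

path = [(3,0), (2,0), (2,1), (2,2)]
arrival = 22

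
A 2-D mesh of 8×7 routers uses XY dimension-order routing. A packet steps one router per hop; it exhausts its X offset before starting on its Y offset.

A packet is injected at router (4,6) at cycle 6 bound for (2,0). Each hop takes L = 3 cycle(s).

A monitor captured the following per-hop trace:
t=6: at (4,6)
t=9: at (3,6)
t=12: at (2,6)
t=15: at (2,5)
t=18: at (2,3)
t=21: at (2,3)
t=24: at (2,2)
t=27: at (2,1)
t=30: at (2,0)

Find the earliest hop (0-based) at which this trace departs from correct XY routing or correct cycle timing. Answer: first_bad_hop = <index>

  1: Δx=-1 Δy=+0 Δt=3 [ok]
  2: Δx=-1 Δy=+0 Δt=3 [ok]
  3: Δx=+0 Δy=-1 Δt=3 [ok]
  4: Δx=+0 Δy=-2 Δt=3 [BAD: non-unit step]

first_bad_hop = 4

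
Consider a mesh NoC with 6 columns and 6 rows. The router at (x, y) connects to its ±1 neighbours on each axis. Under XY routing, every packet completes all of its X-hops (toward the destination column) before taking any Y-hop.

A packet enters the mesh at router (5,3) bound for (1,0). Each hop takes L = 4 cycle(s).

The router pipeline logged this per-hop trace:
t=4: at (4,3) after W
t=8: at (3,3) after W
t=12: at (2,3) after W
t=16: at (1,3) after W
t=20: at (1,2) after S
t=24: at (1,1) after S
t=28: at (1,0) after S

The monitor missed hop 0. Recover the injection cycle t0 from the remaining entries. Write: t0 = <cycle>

At hop 1 the cycle is 4; in general cyc_k = t0 + kL.
So t0 = 4 − 1·4 = 0.

t0 = 0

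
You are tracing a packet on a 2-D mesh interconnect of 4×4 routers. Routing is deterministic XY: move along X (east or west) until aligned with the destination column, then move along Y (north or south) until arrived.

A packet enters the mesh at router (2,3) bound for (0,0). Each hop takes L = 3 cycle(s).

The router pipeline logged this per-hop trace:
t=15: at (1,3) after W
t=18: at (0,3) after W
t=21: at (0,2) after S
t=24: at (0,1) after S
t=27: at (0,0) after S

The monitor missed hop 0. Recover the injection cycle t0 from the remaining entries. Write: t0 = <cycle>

t0 = 12

cyc[1] = 15 and cyc[k] = t0 + k·L for every k.
So t0 = 15 − 1·3 = 12.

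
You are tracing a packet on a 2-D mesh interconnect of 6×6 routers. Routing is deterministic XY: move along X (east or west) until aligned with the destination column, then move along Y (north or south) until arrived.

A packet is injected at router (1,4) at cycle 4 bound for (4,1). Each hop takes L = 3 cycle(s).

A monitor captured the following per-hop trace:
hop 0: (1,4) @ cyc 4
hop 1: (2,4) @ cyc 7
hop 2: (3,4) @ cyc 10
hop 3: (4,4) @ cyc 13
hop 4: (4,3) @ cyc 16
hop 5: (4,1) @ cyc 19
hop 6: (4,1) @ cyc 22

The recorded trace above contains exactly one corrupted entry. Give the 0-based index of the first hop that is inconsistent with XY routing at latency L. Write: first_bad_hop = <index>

  1: Δx=+1 Δy=+0 Δt=3 [ok]
  2: Δx=+1 Δy=+0 Δt=3 [ok]
  3: Δx=+1 Δy=+0 Δt=3 [ok]
  4: Δx=+0 Δy=-1 Δt=3 [ok]
  5: Δx=+0 Δy=-2 Δt=3 [BAD: non-unit step]

first_bad_hop = 5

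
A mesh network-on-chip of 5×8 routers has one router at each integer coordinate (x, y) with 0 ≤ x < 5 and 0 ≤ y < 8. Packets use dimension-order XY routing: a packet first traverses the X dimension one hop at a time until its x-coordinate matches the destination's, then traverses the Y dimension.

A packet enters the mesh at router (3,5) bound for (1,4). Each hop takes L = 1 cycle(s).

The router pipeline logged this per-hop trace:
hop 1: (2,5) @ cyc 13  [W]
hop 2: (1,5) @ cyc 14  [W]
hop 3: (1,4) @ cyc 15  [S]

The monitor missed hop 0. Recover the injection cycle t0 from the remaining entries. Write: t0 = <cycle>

t0 = 12

cyc[1] = 13 and cyc[k] = t0 + k·L for every k.
So t0 = 13 − 1·1 = 12.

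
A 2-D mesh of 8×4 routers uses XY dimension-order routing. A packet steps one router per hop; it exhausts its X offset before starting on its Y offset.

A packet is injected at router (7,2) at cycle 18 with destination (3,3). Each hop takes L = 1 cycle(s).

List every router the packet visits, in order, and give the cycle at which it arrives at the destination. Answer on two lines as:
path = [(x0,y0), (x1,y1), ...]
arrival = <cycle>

path = [(7,2), (6,2), (5,2), (4,2), (3,2), (3,3)]
arrival = 23

#0 — 7,2 | c18
#1 — 6,2 | c19 | W
#2 — 5,2 | c20 | W
#3 — 4,2 | c21 | W
#4 — 3,2 | c22 | W
#5 — 3,3 | c23 | N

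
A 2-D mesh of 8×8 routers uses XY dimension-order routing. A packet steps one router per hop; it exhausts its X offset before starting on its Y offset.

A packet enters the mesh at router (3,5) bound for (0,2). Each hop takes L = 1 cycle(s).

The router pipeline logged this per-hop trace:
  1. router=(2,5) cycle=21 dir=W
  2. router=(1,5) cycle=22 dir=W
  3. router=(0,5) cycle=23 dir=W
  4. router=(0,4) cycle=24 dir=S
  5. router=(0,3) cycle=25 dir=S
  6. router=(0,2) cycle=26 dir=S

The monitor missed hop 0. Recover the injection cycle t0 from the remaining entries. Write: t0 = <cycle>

t0 = 20

At hop 1 the cycle is 21; in general cyc_k = t0 + kL.
Subtract one hop: t0 = 21 − 1 = 20.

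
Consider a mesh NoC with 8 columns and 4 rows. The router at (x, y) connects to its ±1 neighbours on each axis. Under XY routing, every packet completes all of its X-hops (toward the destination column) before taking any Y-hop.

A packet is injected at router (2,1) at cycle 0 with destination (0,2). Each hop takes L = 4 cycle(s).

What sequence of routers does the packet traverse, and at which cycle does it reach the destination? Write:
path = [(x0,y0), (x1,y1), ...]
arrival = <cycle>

path = [(2,1), (1,1), (0,1), (0,2)]
arrival = 12

#0 — 2,1 | c0
#1 — 1,1 | c4 | W
#2 — 0,1 | c8 | W
#3 — 0,2 | c12 | N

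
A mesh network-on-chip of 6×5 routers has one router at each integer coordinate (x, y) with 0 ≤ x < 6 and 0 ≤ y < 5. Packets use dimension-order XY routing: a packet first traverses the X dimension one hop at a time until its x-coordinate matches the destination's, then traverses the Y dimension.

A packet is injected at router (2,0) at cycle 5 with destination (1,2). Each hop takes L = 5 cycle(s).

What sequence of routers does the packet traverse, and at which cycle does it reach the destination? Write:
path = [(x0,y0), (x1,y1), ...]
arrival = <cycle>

hop 0: (2,0) @ cyc 5
hop 1: (1,0) @ cyc 10  [W]
hop 2: (1,1) @ cyc 15  [N]
hop 3: (1,2) @ cyc 20  [N]

path = [(2,0), (1,0), (1,1), (1,2)]
arrival = 20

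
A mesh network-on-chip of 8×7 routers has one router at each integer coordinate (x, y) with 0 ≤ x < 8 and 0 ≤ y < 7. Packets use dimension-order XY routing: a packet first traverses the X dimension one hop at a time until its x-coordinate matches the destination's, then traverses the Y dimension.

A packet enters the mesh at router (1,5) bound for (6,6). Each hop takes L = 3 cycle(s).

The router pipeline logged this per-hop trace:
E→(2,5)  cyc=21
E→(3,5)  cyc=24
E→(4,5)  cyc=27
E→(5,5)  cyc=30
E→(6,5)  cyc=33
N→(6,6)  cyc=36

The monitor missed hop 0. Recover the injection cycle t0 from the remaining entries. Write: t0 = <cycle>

t0 = 18

cyc[1] = 21 and cyc[k] = t0 + k·L for every k.
So t0 = 21 − 1·3 = 18.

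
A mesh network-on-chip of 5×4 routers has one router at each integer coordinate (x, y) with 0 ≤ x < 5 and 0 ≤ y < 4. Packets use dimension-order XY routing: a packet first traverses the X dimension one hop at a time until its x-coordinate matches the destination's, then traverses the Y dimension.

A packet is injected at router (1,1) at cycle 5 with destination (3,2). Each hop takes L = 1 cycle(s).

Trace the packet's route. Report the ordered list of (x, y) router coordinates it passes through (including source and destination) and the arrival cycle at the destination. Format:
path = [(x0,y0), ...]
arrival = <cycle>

#0 — 1,1 | c5
#1 — 2,1 | c6 | E
#2 — 3,1 | c7 | E
#3 — 3,2 | c8 | N

path = [(1,1), (2,1), (3,1), (3,2)]
arrival = 8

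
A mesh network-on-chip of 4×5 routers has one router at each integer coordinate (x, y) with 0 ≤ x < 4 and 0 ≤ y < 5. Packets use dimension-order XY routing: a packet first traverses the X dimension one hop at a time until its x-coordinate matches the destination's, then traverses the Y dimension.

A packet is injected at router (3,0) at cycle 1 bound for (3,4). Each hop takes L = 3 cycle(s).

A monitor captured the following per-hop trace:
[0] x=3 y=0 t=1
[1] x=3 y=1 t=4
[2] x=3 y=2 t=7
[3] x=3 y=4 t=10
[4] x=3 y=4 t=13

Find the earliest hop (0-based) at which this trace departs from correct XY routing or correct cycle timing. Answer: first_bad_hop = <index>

hop 1: step (+0,+1), +3 cyc — ok
hop 2: step (+0,+1), +3 cyc — ok
hop 3: step (+0,+2), +3 cyc — BAD: non-unit step

first_bad_hop = 3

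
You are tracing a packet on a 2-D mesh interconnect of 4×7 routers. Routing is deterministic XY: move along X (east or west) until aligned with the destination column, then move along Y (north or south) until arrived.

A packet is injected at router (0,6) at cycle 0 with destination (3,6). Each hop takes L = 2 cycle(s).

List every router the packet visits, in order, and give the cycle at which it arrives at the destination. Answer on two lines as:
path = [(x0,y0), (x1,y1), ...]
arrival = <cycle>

path = [(0,6), (1,6), (2,6), (3,6)]
arrival = 6

#0 — 0,6 | c0
#1 — 1,6 | c2 | E
#2 — 2,6 | c4 | E
#3 — 3,6 | c6 | E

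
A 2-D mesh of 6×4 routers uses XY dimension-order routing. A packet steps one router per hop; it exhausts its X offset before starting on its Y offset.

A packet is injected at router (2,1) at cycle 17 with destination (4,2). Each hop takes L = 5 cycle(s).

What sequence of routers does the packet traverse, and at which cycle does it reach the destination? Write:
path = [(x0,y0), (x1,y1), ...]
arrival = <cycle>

path = [(2,1), (3,1), (4,1), (4,2)]
arrival = 32

#0 — 2,1 | c17
#1 — 3,1 | c22 | E
#2 — 4,1 | c27 | E
#3 — 4,2 | c32 | N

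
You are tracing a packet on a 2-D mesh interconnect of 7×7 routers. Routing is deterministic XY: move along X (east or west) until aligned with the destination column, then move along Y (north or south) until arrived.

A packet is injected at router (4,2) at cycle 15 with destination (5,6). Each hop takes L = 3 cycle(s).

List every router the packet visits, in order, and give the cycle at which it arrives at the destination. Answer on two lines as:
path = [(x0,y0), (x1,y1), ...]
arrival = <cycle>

path = [(4,2), (5,2), (5,3), (5,4), (5,5), (5,6)]
arrival = 30

hop 0: (4,2) @ cyc 15
hop 1: (5,2) @ cyc 18  [E]
hop 2: (5,3) @ cyc 21  [N]
hop 3: (5,4) @ cyc 24  [N]
hop 4: (5,5) @ cyc 27  [N]
hop 5: (5,6) @ cyc 30  [N]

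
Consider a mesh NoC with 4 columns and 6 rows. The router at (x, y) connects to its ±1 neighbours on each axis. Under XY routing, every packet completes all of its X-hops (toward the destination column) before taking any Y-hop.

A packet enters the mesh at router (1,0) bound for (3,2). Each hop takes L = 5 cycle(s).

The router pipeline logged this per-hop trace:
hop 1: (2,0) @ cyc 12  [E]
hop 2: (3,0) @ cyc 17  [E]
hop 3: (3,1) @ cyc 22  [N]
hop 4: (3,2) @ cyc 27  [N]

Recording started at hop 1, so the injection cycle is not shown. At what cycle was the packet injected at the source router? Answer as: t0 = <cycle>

t0 = 7

cyc[1] = 12 and cyc[k] = t0 + k·L for every k.
t0 = cyc[1] − L = 12 − 5 = 7.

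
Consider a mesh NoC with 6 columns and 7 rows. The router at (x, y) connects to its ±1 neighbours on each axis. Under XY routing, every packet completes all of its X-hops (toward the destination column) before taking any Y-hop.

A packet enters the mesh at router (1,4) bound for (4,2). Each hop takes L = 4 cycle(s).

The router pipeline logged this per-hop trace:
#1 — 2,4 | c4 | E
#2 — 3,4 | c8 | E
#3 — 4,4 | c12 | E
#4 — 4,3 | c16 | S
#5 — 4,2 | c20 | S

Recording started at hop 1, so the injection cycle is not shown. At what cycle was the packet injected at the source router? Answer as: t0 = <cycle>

t0 = 0

The first recorded entry is hop 1 at cycle 4.
Therefore t0 = 4 − L = 0.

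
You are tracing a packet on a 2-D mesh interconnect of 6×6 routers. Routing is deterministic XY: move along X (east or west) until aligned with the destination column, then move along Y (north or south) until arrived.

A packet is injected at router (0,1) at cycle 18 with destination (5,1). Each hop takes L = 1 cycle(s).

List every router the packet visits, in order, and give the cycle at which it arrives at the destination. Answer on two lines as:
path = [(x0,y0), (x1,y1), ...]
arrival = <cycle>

path = [(0,1), (1,1), (2,1), (3,1), (4,1), (5,1)]
arrival = 23

src (0,1)  cyc=18
E→(1,1)  cyc=19
E→(2,1)  cyc=20
E→(3,1)  cyc=21
E→(4,1)  cyc=22
E→(5,1)  cyc=23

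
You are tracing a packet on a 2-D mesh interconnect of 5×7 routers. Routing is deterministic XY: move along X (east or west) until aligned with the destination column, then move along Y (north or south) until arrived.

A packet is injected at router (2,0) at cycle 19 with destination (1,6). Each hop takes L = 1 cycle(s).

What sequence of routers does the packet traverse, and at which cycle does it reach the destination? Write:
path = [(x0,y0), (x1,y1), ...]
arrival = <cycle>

src (2,0)  cyc=19
W→(1,0)  cyc=20
N→(1,1)  cyc=21
N→(1,2)  cyc=22
N→(1,3)  cyc=23
N→(1,4)  cyc=24
N→(1,5)  cyc=25
N→(1,6)  cyc=26

path = [(2,0), (1,0), (1,1), (1,2), (1,3), (1,4), (1,5), (1,6)]
arrival = 26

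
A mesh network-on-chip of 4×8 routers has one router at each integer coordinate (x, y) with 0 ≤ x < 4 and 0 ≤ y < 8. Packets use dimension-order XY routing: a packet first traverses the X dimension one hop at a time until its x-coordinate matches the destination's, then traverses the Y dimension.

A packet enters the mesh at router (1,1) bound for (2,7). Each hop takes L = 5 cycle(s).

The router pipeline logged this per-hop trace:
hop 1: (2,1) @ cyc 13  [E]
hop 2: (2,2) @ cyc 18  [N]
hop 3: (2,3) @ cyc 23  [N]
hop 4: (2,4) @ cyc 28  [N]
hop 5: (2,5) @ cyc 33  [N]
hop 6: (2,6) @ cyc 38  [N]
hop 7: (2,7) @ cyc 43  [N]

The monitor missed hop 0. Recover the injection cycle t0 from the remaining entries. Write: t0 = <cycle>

Hop 1 reached at cycle 13; hop k is at t0 + k·L.
Therefore t0 = 13 − L = 8.

t0 = 8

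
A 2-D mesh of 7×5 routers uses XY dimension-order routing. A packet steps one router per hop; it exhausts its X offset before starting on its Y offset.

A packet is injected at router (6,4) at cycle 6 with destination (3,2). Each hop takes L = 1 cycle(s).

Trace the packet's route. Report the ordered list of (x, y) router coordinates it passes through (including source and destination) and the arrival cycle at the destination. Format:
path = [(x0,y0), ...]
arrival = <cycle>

  0. router=(6,4) cycle=6 (inject)
  1. router=(5,4) cycle=7 dir=W
  2. router=(4,4) cycle=8 dir=W
  3. router=(3,4) cycle=9 dir=W
  4. router=(3,3) cycle=10 dir=S
  5. router=(3,2) cycle=11 dir=S

path = [(6,4), (5,4), (4,4), (3,4), (3,3), (3,2)]
arrival = 11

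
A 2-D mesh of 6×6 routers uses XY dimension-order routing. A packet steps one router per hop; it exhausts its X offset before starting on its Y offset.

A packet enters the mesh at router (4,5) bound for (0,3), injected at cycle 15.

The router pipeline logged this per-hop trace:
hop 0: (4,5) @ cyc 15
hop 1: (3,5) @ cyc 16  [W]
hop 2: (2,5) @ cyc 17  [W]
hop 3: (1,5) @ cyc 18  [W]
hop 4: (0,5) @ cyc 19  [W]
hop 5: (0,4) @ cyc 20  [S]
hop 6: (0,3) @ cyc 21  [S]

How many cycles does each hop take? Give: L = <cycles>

From hop 0 (15) to hop 1 (16): +1 cycles.
Each hop adds L, hence L = 1.

L = 1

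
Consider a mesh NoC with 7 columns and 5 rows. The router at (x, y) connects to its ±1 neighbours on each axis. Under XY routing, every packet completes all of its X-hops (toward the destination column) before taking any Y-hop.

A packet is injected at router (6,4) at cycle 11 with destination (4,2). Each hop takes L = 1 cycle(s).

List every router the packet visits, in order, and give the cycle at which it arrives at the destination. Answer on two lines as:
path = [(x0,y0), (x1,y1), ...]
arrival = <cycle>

path = [(6,4), (5,4), (4,4), (4,3), (4,2)]
arrival = 15

t=11: at (6,4)
t=12: at (5,4) after W
t=13: at (4,4) after W
t=14: at (4,3) after S
t=15: at (4,2) after S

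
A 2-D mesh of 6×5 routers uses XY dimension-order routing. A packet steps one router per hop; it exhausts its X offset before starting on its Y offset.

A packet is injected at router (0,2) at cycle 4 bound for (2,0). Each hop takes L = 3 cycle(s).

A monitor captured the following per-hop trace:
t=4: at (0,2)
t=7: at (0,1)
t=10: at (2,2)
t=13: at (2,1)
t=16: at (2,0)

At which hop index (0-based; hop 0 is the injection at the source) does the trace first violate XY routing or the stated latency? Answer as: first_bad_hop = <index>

first_bad_hop = 1

  1: Δx=+0 Δy=-1 Δt=3 [BAD: Y-move but x=0≠2]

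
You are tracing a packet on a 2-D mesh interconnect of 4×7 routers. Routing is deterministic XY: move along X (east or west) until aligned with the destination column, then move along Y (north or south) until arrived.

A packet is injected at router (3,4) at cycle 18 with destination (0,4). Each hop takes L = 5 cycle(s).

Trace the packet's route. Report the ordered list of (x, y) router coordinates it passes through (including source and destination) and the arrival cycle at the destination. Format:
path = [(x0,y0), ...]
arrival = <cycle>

path = [(3,4), (2,4), (1,4), (0,4)]
arrival = 33

#0 — 3,4 | c18
#1 — 2,4 | c23 | W
#2 — 1,4 | c28 | W
#3 — 0,4 | c33 | W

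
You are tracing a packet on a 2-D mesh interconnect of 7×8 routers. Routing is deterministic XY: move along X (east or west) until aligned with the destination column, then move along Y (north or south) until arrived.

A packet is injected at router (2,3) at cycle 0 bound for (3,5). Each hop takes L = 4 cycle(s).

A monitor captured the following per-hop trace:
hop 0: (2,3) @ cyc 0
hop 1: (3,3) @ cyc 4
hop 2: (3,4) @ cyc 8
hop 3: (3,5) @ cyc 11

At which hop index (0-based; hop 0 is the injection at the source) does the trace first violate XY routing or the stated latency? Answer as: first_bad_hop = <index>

first_bad_hop = 3

hop 1: step (+1,+0), +4 cyc — ok
hop 2: step (+0,+1), +4 cyc — ok
hop 3: step (+0,+1), +3 cyc — BAD: Δcyc=3≠L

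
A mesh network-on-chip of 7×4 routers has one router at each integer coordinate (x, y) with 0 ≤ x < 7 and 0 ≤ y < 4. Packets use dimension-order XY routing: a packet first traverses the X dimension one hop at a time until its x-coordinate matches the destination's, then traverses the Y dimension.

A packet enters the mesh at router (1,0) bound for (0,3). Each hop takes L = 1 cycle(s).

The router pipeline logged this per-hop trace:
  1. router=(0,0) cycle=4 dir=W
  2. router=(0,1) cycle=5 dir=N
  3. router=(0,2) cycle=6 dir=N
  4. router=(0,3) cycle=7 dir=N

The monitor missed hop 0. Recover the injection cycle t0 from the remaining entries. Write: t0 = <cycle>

t0 = 3

Hop 1 reached at cycle 4; hop k is at t0 + k·L.
t0 = cyc[1] − L = 4 − 1 = 3.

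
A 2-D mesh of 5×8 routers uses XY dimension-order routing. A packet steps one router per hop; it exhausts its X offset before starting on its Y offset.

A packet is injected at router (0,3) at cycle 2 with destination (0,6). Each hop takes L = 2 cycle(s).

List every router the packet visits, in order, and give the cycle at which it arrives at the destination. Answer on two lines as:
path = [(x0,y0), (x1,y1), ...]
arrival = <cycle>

#0 — 0,3 | c2
#1 — 0,4 | c4 | N
#2 — 0,5 | c6 | N
#3 — 0,6 | c8 | N

path = [(0,3), (0,4), (0,5), (0,6)]
arrival = 8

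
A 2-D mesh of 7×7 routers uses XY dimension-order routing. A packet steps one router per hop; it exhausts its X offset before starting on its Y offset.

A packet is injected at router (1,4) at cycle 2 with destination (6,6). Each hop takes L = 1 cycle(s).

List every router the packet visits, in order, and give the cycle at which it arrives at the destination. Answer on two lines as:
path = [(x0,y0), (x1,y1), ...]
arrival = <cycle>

  0. router=(1,4) cycle=2 (inject)
  1. router=(2,4) cycle=3 dir=E
  2. router=(3,4) cycle=4 dir=E
  3. router=(4,4) cycle=5 dir=E
  4. router=(5,4) cycle=6 dir=E
  5. router=(6,4) cycle=7 dir=E
  6. router=(6,5) cycle=8 dir=N
  7. router=(6,6) cycle=9 dir=N

path = [(1,4), (2,4), (3,4), (4,4), (5,4), (6,4), (6,5), (6,6)]
arrival = 9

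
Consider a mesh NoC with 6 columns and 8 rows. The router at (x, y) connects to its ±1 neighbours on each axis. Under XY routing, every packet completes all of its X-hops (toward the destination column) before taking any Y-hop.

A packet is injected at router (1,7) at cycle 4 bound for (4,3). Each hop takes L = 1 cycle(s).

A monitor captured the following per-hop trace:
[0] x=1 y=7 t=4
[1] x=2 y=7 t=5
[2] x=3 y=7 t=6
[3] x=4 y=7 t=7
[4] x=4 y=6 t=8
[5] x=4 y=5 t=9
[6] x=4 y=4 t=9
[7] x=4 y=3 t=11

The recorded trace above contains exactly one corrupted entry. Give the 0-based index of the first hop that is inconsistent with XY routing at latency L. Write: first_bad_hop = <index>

  1: Δx=+1 Δy=+0 Δt=1 [ok]
  2: Δx=+1 Δy=+0 Δt=1 [ok]
  3: Δx=+1 Δy=+0 Δt=1 [ok]
  4: Δx=+0 Δy=-1 Δt=1 [ok]
  5: Δx=+0 Δy=-1 Δt=1 [ok]
  6: Δx=+0 Δy=-1 Δt=0 [BAD: Δcyc=0≠L]

first_bad_hop = 6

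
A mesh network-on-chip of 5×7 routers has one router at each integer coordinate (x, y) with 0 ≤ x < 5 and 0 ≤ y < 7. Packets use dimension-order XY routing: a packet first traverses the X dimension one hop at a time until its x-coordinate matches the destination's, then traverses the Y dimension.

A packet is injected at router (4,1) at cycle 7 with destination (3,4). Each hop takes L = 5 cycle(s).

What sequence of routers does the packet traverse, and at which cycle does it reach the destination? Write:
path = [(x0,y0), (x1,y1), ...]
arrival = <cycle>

  0. router=(4,1) cycle=7 (inject)
  1. router=(3,1) cycle=12 dir=W
  2. router=(3,2) cycle=17 dir=N
  3. router=(3,3) cycle=22 dir=N
  4. router=(3,4) cycle=27 dir=N

path = [(4,1), (3,1), (3,2), (3,3), (3,4)]
arrival = 27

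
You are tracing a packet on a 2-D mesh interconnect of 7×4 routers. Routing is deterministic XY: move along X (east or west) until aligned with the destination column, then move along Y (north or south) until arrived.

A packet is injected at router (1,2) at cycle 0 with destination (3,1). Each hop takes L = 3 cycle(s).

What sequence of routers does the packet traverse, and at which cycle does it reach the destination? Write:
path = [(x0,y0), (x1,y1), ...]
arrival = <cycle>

hop 0: (1,2) @ cyc 0
hop 1: (2,2) @ cyc 3  [E]
hop 2: (3,2) @ cyc 6  [E]
hop 3: (3,1) @ cyc 9  [S]

path = [(1,2), (2,2), (3,2), (3,1)]
arrival = 9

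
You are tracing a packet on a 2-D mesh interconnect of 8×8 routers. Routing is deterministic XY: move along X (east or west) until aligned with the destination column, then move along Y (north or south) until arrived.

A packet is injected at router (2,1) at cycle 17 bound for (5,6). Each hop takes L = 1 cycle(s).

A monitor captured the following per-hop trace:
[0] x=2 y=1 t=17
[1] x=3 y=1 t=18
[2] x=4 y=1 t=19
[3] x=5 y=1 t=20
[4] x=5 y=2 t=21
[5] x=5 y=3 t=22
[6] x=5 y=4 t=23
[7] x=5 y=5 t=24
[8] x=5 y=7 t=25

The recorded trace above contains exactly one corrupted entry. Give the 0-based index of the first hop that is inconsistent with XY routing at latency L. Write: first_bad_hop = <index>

first_bad_hop = 8

[1] (+1,+0) / 1c ⇒ ok
[2] (+1,+0) / 1c ⇒ ok
[3] (+1,+0) / 1c ⇒ ok
[4] (+0,+1) / 1c ⇒ ok
[5] (+0,+1) / 1c ⇒ ok
[6] (+0,+1) / 1c ⇒ ok
[7] (+0,+1) / 1c ⇒ ok
[8] (+0,+2) / 1c ⇒ BAD: non-unit step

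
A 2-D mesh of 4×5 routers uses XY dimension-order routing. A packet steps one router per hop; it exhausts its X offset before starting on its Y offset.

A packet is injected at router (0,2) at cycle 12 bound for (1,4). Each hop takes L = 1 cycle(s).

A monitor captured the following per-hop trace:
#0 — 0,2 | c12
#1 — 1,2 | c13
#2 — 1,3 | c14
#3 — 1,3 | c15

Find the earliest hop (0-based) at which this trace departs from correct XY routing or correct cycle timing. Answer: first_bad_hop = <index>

first_bad_hop = 3

hop 1: step (+1,+0), +1 cyc — ok
hop 2: step (+0,+1), +1 cyc — ok
hop 3: step (+0,+0), +1 cyc — BAD: non-unit step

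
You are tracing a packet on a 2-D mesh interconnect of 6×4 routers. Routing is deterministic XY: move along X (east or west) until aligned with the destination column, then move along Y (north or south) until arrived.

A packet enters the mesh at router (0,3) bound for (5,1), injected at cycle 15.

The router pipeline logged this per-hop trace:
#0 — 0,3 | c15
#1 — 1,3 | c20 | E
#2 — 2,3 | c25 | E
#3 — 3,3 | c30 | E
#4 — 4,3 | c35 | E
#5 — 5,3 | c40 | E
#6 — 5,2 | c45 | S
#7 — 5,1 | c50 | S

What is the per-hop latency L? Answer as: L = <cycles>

Between hops 0 and 1 the cycle counter advances 20 − 15 = 5.
Per-hop latency L = Δcyc = 5.

L = 5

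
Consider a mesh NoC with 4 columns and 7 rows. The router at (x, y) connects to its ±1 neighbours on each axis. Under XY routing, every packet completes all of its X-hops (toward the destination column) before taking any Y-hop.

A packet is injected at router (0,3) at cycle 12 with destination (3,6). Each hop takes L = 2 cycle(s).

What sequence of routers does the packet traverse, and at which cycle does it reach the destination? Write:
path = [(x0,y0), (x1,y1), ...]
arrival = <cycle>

[0] x=0 y=3 t=12
[1] x=1 y=3 t=14 →E
[2] x=2 y=3 t=16 →E
[3] x=3 y=3 t=18 →E
[4] x=3 y=4 t=20 →N
[5] x=3 y=5 t=22 →N
[6] x=3 y=6 t=24 →N

path = [(0,3), (1,3), (2,3), (3,3), (3,4), (3,5), (3,6)]
arrival = 24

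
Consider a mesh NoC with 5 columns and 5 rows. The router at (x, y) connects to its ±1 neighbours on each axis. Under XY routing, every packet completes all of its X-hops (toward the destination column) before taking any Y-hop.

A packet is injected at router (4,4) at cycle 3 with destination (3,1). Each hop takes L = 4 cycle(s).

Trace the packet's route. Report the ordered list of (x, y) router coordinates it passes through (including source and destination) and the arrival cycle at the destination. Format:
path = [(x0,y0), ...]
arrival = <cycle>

hop 0: (4,4) @ cyc 3
hop 1: (3,4) @ cyc 7  [W]
hop 2: (3,3) @ cyc 11  [S]
hop 3: (3,2) @ cyc 15  [S]
hop 4: (3,1) @ cyc 19  [S]

path = [(4,4), (3,4), (3,3), (3,2), (3,1)]
arrival = 19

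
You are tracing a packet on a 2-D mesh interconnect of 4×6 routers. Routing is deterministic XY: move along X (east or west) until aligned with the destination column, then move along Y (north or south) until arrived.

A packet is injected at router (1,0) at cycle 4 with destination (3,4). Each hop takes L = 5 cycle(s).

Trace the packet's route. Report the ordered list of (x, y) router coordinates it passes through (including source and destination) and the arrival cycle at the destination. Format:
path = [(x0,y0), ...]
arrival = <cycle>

path = [(1,0), (2,0), (3,0), (3,1), (3,2), (3,3), (3,4)]
arrival = 34

[0] x=1 y=0 t=4
[1] x=2 y=0 t=9 →E
[2] x=3 y=0 t=14 →E
[3] x=3 y=1 t=19 →N
[4] x=3 y=2 t=24 →N
[5] x=3 y=3 t=29 →N
[6] x=3 y=4 t=34 →N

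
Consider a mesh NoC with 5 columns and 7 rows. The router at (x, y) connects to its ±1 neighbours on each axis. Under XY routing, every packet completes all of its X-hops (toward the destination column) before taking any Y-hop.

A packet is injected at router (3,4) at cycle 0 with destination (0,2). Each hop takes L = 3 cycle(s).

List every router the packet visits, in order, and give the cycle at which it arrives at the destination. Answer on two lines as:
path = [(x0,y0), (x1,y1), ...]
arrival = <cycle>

  0. router=(3,4) cycle=0 (inject)
  1. router=(2,4) cycle=3 dir=W
  2. router=(1,4) cycle=6 dir=W
  3. router=(0,4) cycle=9 dir=W
  4. router=(0,3) cycle=12 dir=S
  5. router=(0,2) cycle=15 dir=S

path = [(3,4), (2,4), (1,4), (0,4), (0,3), (0,2)]
arrival = 15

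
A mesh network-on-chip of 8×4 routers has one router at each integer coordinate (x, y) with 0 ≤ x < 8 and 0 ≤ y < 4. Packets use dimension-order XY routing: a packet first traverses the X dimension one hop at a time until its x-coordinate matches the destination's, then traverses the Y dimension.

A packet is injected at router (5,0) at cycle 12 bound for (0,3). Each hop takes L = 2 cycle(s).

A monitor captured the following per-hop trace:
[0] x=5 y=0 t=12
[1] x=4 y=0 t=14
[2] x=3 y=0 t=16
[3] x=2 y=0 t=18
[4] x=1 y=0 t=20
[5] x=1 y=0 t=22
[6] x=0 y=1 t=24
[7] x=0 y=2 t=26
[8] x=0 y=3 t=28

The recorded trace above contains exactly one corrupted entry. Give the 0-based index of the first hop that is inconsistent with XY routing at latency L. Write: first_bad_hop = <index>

[1] (-1,+0) / 2c ⇒ ok
[2] (-1,+0) / 2c ⇒ ok
[3] (-1,+0) / 2c ⇒ ok
[4] (-1,+0) / 2c ⇒ ok
[5] (+0,+0) / 2c ⇒ BAD: non-unit step

first_bad_hop = 5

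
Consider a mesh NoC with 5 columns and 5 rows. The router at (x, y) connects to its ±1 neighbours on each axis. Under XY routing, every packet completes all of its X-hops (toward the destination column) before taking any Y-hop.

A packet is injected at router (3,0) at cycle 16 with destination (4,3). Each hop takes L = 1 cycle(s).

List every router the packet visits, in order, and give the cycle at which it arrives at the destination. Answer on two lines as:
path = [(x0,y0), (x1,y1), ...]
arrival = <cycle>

hop 0: (3,0) @ cyc 16
hop 1: (4,0) @ cyc 17  [E]
hop 2: (4,1) @ cyc 18  [N]
hop 3: (4,2) @ cyc 19  [N]
hop 4: (4,3) @ cyc 20  [N]

path = [(3,0), (4,0), (4,1), (4,2), (4,3)]
arrival = 20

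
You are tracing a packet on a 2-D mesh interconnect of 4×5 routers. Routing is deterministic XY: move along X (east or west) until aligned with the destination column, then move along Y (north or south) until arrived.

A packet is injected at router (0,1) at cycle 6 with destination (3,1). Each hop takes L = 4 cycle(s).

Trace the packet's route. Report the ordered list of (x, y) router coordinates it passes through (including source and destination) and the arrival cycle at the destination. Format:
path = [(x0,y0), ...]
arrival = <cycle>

#0 — 0,1 | c6
#1 — 1,1 | c10 | E
#2 — 2,1 | c14 | E
#3 — 3,1 | c18 | E

path = [(0,1), (1,1), (2,1), (3,1)]
arrival = 18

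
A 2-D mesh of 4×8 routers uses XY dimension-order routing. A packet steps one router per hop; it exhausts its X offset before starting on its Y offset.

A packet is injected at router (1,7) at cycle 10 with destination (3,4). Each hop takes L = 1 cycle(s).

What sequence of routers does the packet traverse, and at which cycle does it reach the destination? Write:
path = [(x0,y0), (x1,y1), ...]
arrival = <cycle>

path = [(1,7), (2,7), (3,7), (3,6), (3,5), (3,4)]
arrival = 15

[0] x=1 y=7 t=10
[1] x=2 y=7 t=11 →E
[2] x=3 y=7 t=12 →E
[3] x=3 y=6 t=13 →S
[4] x=3 y=5 t=14 →S
[5] x=3 y=4 t=15 →S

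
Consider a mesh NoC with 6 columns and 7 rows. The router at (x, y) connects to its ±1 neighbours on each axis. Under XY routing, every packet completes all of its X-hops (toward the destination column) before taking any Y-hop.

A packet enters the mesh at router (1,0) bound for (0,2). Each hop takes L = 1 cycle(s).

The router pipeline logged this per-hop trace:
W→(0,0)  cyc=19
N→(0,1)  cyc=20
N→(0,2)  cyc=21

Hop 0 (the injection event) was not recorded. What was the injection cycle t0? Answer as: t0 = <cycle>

cyc[1] = 19 and cyc[k] = t0 + k·L for every k.
Therefore t0 = 19 − L = 18.

t0 = 18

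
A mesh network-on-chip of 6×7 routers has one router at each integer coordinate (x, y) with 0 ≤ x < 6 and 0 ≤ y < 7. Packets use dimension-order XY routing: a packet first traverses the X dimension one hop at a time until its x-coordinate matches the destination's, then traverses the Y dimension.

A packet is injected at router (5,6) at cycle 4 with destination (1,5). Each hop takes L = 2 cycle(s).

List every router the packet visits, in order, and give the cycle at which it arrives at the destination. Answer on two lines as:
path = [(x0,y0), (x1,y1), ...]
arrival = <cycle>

t=4: at (5,6)
t=6: at (4,6) after W
t=8: at (3,6) after W
t=10: at (2,6) after W
t=12: at (1,6) after W
t=14: at (1,5) after S

path = [(5,6), (4,6), (3,6), (2,6), (1,6), (1,5)]
arrival = 14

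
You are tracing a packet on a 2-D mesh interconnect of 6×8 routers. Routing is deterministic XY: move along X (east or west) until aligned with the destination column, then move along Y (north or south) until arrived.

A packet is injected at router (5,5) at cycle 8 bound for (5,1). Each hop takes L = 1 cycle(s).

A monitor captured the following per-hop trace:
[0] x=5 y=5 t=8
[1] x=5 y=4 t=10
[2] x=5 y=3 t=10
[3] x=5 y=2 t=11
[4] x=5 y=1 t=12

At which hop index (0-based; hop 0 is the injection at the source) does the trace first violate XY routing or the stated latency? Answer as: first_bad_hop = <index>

first_bad_hop = 1

[1] (+0,-1) / 2c ⇒ BAD: Δcyc=2≠L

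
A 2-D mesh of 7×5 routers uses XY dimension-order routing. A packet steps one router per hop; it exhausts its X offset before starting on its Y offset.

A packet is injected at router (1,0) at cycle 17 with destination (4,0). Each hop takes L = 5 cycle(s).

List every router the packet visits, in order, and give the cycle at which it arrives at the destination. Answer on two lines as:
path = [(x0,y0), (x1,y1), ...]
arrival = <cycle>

  0. router=(1,0) cycle=17 (inject)
  1. router=(2,0) cycle=22 dir=E
  2. router=(3,0) cycle=27 dir=E
  3. router=(4,0) cycle=32 dir=E

path = [(1,0), (2,0), (3,0), (4,0)]
arrival = 32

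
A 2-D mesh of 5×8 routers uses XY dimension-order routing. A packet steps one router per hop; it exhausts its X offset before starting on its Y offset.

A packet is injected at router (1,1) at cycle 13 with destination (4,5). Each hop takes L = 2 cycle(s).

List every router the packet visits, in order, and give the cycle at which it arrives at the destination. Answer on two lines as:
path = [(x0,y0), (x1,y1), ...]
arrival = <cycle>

t=13: at (1,1)
t=15: at (2,1) after E
t=17: at (3,1) after E
t=19: at (4,1) after E
t=21: at (4,2) after N
t=23: at (4,3) after N
t=25: at (4,4) after N
t=27: at (4,5) after N

path = [(1,1), (2,1), (3,1), (4,1), (4,2), (4,3), (4,4), (4,5)]
arrival = 27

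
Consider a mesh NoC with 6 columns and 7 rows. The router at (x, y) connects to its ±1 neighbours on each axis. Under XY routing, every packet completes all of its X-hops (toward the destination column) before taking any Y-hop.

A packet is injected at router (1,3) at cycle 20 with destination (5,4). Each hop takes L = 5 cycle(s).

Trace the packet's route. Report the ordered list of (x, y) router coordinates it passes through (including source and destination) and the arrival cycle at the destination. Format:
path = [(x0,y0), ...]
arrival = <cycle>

path = [(1,3), (2,3), (3,3), (4,3), (5,3), (5,4)]
arrival = 45

hop 0: (1,3) @ cyc 20
hop 1: (2,3) @ cyc 25  [E]
hop 2: (3,3) @ cyc 30  [E]
hop 3: (4,3) @ cyc 35  [E]
hop 4: (5,3) @ cyc 40  [E]
hop 5: (5,4) @ cyc 45  [N]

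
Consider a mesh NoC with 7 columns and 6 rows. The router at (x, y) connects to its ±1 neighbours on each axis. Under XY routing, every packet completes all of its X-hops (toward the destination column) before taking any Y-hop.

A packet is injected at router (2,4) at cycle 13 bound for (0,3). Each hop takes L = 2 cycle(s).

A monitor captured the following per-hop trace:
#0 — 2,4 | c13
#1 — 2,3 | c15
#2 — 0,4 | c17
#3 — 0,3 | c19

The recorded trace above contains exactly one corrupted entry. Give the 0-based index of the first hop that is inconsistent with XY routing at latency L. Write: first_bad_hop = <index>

first_bad_hop = 1

[1] (+0,-1) / 2c ⇒ BAD: Y-move but x=2≠0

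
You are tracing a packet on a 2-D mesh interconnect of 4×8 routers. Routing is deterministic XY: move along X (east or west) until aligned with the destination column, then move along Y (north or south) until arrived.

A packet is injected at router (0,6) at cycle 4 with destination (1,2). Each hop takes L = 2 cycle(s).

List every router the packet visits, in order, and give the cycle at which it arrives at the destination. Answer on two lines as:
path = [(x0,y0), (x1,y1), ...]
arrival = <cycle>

path = [(0,6), (1,6), (1,5), (1,4), (1,3), (1,2)]
arrival = 14

#0 — 0,6 | c4
#1 — 1,6 | c6 | E
#2 — 1,5 | c8 | S
#3 — 1,4 | c10 | S
#4 — 1,3 | c12 | S
#5 — 1,2 | c14 | S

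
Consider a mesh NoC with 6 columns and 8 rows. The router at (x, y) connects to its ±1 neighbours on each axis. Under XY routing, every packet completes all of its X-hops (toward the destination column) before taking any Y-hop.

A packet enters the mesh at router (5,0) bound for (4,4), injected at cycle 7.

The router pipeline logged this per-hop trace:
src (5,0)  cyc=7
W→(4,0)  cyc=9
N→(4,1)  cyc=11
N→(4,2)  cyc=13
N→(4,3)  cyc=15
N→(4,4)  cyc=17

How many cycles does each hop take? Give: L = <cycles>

L = 2

From hop 0 (7) to hop 1 (9): +2 cycles.
Each hop adds L, hence L = 2.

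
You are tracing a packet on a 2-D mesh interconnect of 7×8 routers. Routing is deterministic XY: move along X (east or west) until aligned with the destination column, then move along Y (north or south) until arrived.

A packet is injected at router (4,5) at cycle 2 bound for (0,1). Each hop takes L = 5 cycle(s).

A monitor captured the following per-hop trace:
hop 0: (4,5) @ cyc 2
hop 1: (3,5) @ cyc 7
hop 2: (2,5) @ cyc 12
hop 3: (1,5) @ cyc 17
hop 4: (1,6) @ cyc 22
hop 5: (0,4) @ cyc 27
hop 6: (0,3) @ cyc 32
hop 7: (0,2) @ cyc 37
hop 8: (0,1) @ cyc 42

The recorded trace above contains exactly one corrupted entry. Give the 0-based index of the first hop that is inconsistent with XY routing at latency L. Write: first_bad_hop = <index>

first_bad_hop = 4

  1: Δx=-1 Δy=+0 Δt=5 [ok]
  2: Δx=-1 Δy=+0 Δt=5 [ok]
  3: Δx=-1 Δy=+0 Δt=5 [ok]
  4: Δx=+0 Δy=+1 Δt=5 [BAD: Y-move but x=1≠0]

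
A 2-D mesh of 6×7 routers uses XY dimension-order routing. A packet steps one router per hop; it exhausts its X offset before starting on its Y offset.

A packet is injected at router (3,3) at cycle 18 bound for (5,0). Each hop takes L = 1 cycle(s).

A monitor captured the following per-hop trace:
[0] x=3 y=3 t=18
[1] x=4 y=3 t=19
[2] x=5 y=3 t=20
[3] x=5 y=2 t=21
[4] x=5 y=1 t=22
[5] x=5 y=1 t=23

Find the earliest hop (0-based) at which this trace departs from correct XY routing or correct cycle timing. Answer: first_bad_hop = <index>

  1: Δx=+1 Δy=+0 Δt=1 [ok]
  2: Δx=+1 Δy=+0 Δt=1 [ok]
  3: Δx=+0 Δy=-1 Δt=1 [ok]
  4: Δx=+0 Δy=-1 Δt=1 [ok]
  5: Δx=+0 Δy=+0 Δt=1 [BAD: non-unit step]

first_bad_hop = 5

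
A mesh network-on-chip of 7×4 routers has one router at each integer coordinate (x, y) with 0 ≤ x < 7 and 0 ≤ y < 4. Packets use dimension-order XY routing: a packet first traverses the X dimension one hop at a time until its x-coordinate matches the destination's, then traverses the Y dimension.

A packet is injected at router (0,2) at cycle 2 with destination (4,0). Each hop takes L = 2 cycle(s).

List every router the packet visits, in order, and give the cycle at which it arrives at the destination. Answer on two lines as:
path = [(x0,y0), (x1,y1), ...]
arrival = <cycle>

path = [(0,2), (1,2), (2,2), (3,2), (4,2), (4,1), (4,0)]
arrival = 14

src (0,2)  cyc=2
E→(1,2)  cyc=4
E→(2,2)  cyc=6
E→(3,2)  cyc=8
E→(4,2)  cyc=10
S→(4,1)  cyc=12
S→(4,0)  cyc=14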